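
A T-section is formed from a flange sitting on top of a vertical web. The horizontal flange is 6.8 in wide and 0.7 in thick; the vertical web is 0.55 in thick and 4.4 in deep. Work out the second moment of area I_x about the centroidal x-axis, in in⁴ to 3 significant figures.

I_x ≈ 14.5 in⁴

Treat the section as a set of non-overlapping primitives; coordinates are from the bounding-box lower-left.
Flange: 6.8 × 0.7, A = 4.76 in², y = 4.75 in, Ī = 0.19437 in⁴.
Web: 0.55 × 4.4, A = 2.42 in², y = 2.2 in, Ī = 3.9043 in⁴.
Centroid: ȳ = ΣA·y / ΣA = 3.8905 in.
Transfer each piece to the centroidal x-axis using Ī + A·d² with d = y − 3.8905:
  flange: d = 0.85947 in → contributes +3.7105 in⁴
  web: d = -1.6905 in → contributes +10.82 in⁴
Total I = 14.531 in⁴.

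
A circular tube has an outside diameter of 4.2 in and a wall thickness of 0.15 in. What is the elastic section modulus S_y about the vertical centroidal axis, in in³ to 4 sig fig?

Break the section into simple shapes (no overlaps), measuring from the bottom-left corner of the bounding box.
Outer circle: ⌀4.2, A = 13.8544 in², x = 2.1 in, Ī = 15.2745 in⁴.
Bore (subtracted): ⌀3.9, A = 11.9459 in², x = 2.1 in, Ī = 11.3561 in⁴.
By symmetry the centroid is at mid-width, x̄ = 2.1 in.
All pieces are centred on the vertical centroidal axis, so I = ΣĪ (holes subtracted) = 3.91843 in⁴.
Extreme fibre distance c = 2.1 in; S = I/c = 1.86592 in³.

S_y ≈ 1.866 in³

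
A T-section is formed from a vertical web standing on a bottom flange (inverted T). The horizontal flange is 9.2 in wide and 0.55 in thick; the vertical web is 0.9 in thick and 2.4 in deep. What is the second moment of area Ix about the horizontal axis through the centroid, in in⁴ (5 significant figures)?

Decompose the section into non-overlapping parts with the origin at the bottom-left of its bounding rectangle.
Flange: 9.2 × 0.55, A = 5.06 in², y = 0.275 in, Ī = 0.1275542 in⁴.
Web: 0.9 × 2.4, A = 2.16 in², y = 1.75 in, Ī = 1.0368 in⁴.
Centroid: ȳ = ΣA·y / ΣA = 0.7162742 in.
Transfer each piece to the horizontal axis through the centroid using Ī + A·d² with d = y − 0.7162742:
  flange: d = -0.4412742 in → contributes +1.112852 in⁴
  web: d = 1.033726 in → contributes +3.344952 in⁴
Total I = 4.457804 in⁴.

Ix ≈ 4.4578 in⁴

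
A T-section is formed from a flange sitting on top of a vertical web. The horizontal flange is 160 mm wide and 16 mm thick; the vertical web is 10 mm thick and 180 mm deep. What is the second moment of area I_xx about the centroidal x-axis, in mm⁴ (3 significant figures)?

I_xx ≈ 1.51 × 10⁷ mm⁴

Treat the section as a set of non-overlapping primitives; coordinates are from the bounding-box lower-left.
Flange: 160 × 16, A = 2 560 mm², y = 188 mm, Ī = 54 613 mm⁴.
Web: 10 × 180, A = 1 800 mm², y = 90 mm, Ī = 4 860 000 mm⁴.
Centroid: ȳ = ΣA·y / ΣA = 147.54 mm.
Transfer each piece to the centroidal x-axis using Ī + A·d² with d = y − 147.54:
  flange: d = 40.459 mm → contributes +4 245 097 mm⁴
  web: d = -57.541 mm → contributes +10 819 799 mm⁴
Total I = 15 064 896 mm⁴.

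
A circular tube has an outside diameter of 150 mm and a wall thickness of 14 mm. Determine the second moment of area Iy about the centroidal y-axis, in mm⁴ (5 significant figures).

Iy ≈ 1.3976 × 10⁷ mm⁴

Break the section into simple shapes (no overlaps), measuring from the bottom-left corner of the bounding box.
Outer circle: ⌀150, A = 17671.46 mm², x = 75 mm, Ī = 24 850 489 mm⁴.
Bore (subtracted): ⌀122, A = 11689.87 mm², x = 75 mm, Ī = 10 874 498 mm⁴.
By symmetry the centroid is at mid-width, x̄ = 75 mm.
All pieces are centred on the centroidal y-axis, so I = ΣĪ (holes subtracted) = 13 975 991 mm⁴.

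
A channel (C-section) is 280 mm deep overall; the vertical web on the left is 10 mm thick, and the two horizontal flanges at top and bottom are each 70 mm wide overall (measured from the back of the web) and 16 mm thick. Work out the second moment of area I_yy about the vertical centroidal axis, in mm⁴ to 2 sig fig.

I_yy ≈ 2.0 × 10⁶ mm⁴

Split into non-overlapping primitives; take the origin at the lower-left of the bounding box.
Web: 10 × 280, A = 2 800 mm², x = 5 mm, Ī = 23 333 mm⁴.
Top flange (beyond web): 60 × 16, A = 960 mm², x = 40 mm, Ī = 288 000 mm⁴.
Bottom flange (beyond web): 60 × 16, A = 960 mm², x = 40 mm, Ī = 288 000 mm⁴.
Centroid: x̄ = ΣA·x / ΣA = 19.24 mm.
Transfer each piece to the vertical centroidal axis using Ī + A·d² with d = x − 19.24:
  web: d = -14.24 mm → contributes +590 894 mm⁴
  top flange (beyond web): d = 20.76 mm → contributes +701 847 mm⁴
  bottom flange (beyond web): d = 20.76 mm → contributes +701 847 mm⁴
Total I = 1 994 588 mm⁴.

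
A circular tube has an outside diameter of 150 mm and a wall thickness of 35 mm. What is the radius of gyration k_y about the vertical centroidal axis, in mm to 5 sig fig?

Split into non-overlapping primitives; take the origin at the lower-left of the bounding box.
Outer circle: ⌀150, A = 17671.46 mm², x = 75 mm, Ī = 24 850 489 mm⁴.
Bore (subtracted): ⌀80, A = 5026.548 mm², x = 75 mm, Ī = 2 010 619 mm⁴.
By symmetry the centroid is at mid-width, x̄ = 75 mm.
All pieces are centred on the vertical centroidal axis, so I = ΣĪ (holes subtracted) = 22 839 869 mm⁴.
Radius of gyration: k = √(I/A) = √(22 839 869 / 12644.91) = 42.5 mm.

k_y ≈ 42.500 mm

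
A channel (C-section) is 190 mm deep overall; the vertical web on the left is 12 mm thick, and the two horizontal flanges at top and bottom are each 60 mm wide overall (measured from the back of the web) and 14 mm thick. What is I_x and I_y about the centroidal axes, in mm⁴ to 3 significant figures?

I_x ≈ 1.73 × 10⁷ mm⁴, I_y ≈ 1.05 × 10⁶ mm⁴

Treat the section as a set of non-overlapping primitives; coordinates are from the bounding-box lower-left.
Web: 12 × 190, A = 2 280 mm², y = 95 mm, Ī = 6 859 000 mm⁴.
Top flange (beyond web): 48 × 14, A = 672 mm², y = 183 mm, Ī = 10 976 mm⁴.
Bottom flange (beyond web): 48 × 14, A = 672 mm², y = 7 mm, Ī = 10 976 mm⁴.
By symmetry the centroid is at mid-height, ȳ = 95 mm.
Transfer each piece to the centroidal x-axis using Ī + A·d² with d = y − 95:
  web: d = 0 mm → contributes +6 859 000 mm⁴
  top flange (beyond web): d = 88 mm → contributes +5 214 944 mm⁴
  bottom flange (beyond web): d = -88 mm → contributes +5 214 944 mm⁴
Total I = 17 288 888 mm⁴.
For the y-axis: x̄ = 17.126 mm.
Repeating about the centroidal y-axis gives I_y = 1 046 415 mm⁴.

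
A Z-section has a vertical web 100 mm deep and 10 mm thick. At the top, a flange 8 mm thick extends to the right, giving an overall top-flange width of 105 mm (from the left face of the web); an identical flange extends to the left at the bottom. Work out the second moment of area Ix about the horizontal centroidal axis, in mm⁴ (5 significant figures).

Ix ≈ 4.0578 × 10⁶ mm⁴

Decompose the section into non-overlapping parts with the origin at the bottom-left of its bounding rectangle.
Web: 10 × 100, A = 1 000 mm², y = 50 mm, Ī = 833333.3 mm⁴.
Top flange (beyond web): 95 × 8, A = 760 mm², y = 96 mm, Ī = 4053.333 mm⁴.
Bottom flange (beyond web): 95 × 8, A = 760 mm², y = 4 mm, Ī = 4053.333 mm⁴.
Centroid: ȳ = ΣA·y / ΣA = 50 mm.
Transfer each piece to the horizontal centroidal axis using Ī + A·d² with d = y − 50:
  web: d = 0 mm → contributes +833333.3 mm⁴
  top flange (beyond web): d = 46 mm → contributes +1 612 213 mm⁴
  bottom flange (beyond web): d = -46 mm → contributes +1 612 213 mm⁴
Total I = 4 057 760 mm⁴.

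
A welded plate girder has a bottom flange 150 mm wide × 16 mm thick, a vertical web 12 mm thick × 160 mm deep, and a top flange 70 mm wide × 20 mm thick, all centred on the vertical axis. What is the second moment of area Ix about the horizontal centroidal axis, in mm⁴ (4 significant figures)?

Treat the section as a set of non-overlapping primitives; coordinates are from the bounding-box lower-left.
Bottom plate: 150 × 16, A = 2 400 mm², y = 8 mm, Ī = 51 200 mm⁴.
Web plate: 12 × 160, A = 1 920 mm², y = 96 mm, Ī = 4 096 000 mm⁴.
Top plate: 70 × 20, A = 1 400 mm², y = 186 mm, Ī = 46666.7 mm⁴.
Centroid: ȳ = ΣA·y / ΣA = 81.1049 mm.
Transfer each piece to the horizontal centroidal axis using Ī + A·d² with d = y − 81.1049:
  bottom plate: d = -73.1049 mm → contributes +12 877 582 mm⁴
  web plate: d = 14.8951 mm → contributes +4 521 979 mm⁴
  top plate: d = 104.895 mm → contributes +15 450 843 mm⁴
Total I = 32 850 404 mm⁴.

Ix ≈ 3.285 × 10⁷ mm⁴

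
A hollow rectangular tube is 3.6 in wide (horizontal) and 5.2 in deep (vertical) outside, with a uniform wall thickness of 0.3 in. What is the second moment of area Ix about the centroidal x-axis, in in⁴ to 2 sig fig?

Ix ≈ 18 in⁴

Split into non-overlapping primitives; take the origin at the lower-left of the bounding box.
Outer rectangle: 3.6 × 5.2, A = 18.72 in², y = 2.6 in, Ī = 42.18 in⁴.
Inner void (subtracted): 3 × 4.6, A = 13.8 in², y = 2.6 in, Ī = 24.33 in⁴.
By symmetry the centroid is at mid-height, ȳ = 2.6 in.
All pieces are centred on the centroidal x-axis, so I = ΣĪ (holes subtracted) = 17.85 in⁴.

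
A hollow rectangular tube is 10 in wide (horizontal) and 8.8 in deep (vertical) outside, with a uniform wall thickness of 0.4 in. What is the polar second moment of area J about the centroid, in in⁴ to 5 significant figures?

Treat the section as a set of non-overlapping primitives; coordinates are from the bounding-box lower-left.
Outer rectangle: 10 × 8.8, A = 88 in², y = 4.4 in, Ī = 567.8933 in⁴.
Inner void (subtracted): 9.2 × 8, A = 73.6 in², y = 4.4 in, Ī = 392.5333 in⁴.
By symmetry the centroid is at mid-height, ȳ = 4.4 in.
All pieces are centred on the centroidal x-axis, so I = ΣĪ (holes subtracted) = 175.36 in⁴.
Repeating about the centroidal y-axis gives I_y = 214.208 in⁴.
Polar second moment: J = I_x + I_y = 389.568 in⁴.

J ≈ 389.57 in⁴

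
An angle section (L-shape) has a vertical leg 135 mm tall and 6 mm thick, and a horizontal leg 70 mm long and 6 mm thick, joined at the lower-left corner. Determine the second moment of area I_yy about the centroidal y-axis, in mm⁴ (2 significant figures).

Break the section into simple shapes (no overlaps), measuring from the bottom-left corner of the bounding box.
Vertical leg: 6 × 135, A = 810 mm², x = 3 mm, Ī = 2 430 mm⁴.
Horizontal leg (remainder): 64 × 6, A = 384 mm², x = 38 mm, Ī = 131 072 mm⁴.
Centroid: x̄ = ΣA·x / ΣA = 14.26 mm.
Transfer each piece to the centroidal y-axis using Ī + A·d² with d = x − 14.26:
  vertical leg: d = -11.26 mm → contributes +105 060 mm⁴
  horizontal leg (remainder): d = 23.74 mm → contributes +347 557 mm⁴
Total I = 452 618 mm⁴.

I_yy ≈ 4.5 × 10⁵ mm⁴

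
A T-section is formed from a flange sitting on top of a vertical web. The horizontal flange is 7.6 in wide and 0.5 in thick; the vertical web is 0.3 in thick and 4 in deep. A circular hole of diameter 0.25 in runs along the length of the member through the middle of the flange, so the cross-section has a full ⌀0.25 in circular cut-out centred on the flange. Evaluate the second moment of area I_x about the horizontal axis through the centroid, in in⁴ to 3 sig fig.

I_x ≈ 6.28 in⁴

Break the section into simple shapes (no overlaps), measuring from the bottom-left corner of the bounding box.
Flange: 7.6 × 0.5, A = 3.8 in², y = 4.25 in, Ī = 0.079167 in⁴.
Web: 0.3 × 4, A = 1.2 in², y = 2 in, Ī = 1.6 in⁴.
Hole (subtracted): ⌀0.25, A = 0.049087 in², y = 4.25 in, Ī = 0.00019175 in⁴.
Centroid: ȳ = ΣA·y / ΣA = 3.7046 in.
Transfer each piece to the horizontal axis through the centroid using Ī + A·d² with d = y − 3.7046:
  flange: d = 0.54535 in → contributes +1.2093 in⁴
  web: d = -1.7046 in → contributes +5.087 in⁴
  hole: d = 0.54535 in → contributes −0.014791 in⁴
Total I = 6.2815 in⁴.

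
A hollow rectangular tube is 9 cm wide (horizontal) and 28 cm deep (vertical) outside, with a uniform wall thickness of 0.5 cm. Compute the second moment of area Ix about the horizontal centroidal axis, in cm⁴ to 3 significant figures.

Ix ≈ 3340 cm⁴

Decompose the section into non-overlapping parts with the origin at the bottom-left of its bounding rectangle.
Outer rectangle: 9 × 28, A = 252 cm², y = 14 cm, Ī = 16 464 cm⁴.
Inner void (subtracted): 8 × 27, A = 216 cm², y = 14 cm, Ī = 13 122 cm⁴.
By symmetry the centroid is at mid-height, ȳ = 14 cm.
All pieces are centred on the horizontal centroidal axis, so I = ΣĪ (holes subtracted) = 3 342 cm⁴.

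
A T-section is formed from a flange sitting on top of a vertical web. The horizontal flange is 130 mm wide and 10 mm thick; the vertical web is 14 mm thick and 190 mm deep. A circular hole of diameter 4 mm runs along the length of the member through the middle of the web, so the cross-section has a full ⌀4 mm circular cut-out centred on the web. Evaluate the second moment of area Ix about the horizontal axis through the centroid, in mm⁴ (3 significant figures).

Ix ≈ 1.67 × 10⁷ mm⁴

Break the section into simple shapes (no overlaps), measuring from the bottom-left corner of the bounding box.
Flange: 130 × 10, A = 1 300 mm², y = 195 mm, Ī = 10 833 mm⁴.
Web: 14 × 190, A = 2 660 mm², y = 95 mm, Ī = 8 002 167 mm⁴.
Hole (subtracted): ⌀4, A = 12.566 mm², y = 95 mm, Ī = 12.566 mm⁴.
Centroid: ȳ = ΣA·y / ΣA = 127.93 mm.
Transfer each piece to the horizontal axis through the centroid using Ī + A·d² with d = y − 127.93:
  flange: d = 67.067 mm → contributes +5 858 247 mm⁴
  web: d = -32.933 mm → contributes +10 887 119 mm⁴
  hole: d = -32.933 mm → contributes −13 642 mm⁴
Total I = 16 731 725 mm⁴.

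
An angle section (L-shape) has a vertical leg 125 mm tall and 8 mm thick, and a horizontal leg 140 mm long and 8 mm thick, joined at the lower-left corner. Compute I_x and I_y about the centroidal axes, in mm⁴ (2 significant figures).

I_x ≈ 3.1 × 10⁶ mm⁴, I_y ≈ 4.1 × 10⁶ mm⁴

Break the section into simple shapes (no overlaps), measuring from the bottom-left corner of the bounding box.
Vertical leg: 8 × 125, A = 1 000 mm², y = 62.5 mm, Ī = 1 302 083 mm⁴.
Horizontal leg (remainder): 132 × 8, A = 1 056 mm², y = 4 mm, Ī = 5 632 mm⁴.
Centroid: ȳ = ΣA·y / ΣA = 32.45 mm.
Transfer each piece to the centroidal x-axis using Ī + A·d² with d = y − 32.45:
  vertical leg: d = 30.05 mm → contributes +2 204 887 mm⁴
  horizontal leg (remainder): d = -28.45 mm → contributes +860 560 mm⁴
Total I = 3 065 447 mm⁴.
For the y-axis: x̄ = 39.95 mm.
Repeating about the centroidal y-axis gives I_y = 4 055 377 mm⁴.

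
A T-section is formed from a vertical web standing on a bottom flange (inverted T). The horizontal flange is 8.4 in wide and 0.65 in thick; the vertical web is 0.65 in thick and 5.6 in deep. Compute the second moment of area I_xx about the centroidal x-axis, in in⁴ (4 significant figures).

I_xx ≈ 31.03 in⁴

Break the section into simple shapes (no overlaps), measuring from the bottom-left corner of the bounding box.
Flange: 8.4 × 0.65, A = 5.46 in², y = 0.325 in, Ī = 0.192238 in⁴.
Web: 0.65 × 5.6, A = 3.64 in², y = 3.45 in, Ī = 9.51253 in⁴.
Centroid: ȳ = ΣA·y / ΣA = 1.575 in.
Transfer each piece to the centroidal x-axis using Ī + A·d² with d = y − 1.575:
  flange: d = -1.25 in → contributes +8.72349 in⁴
  web: d = 1.875 in → contributes +22.3094 in⁴
Total I = 31.0329 in⁴.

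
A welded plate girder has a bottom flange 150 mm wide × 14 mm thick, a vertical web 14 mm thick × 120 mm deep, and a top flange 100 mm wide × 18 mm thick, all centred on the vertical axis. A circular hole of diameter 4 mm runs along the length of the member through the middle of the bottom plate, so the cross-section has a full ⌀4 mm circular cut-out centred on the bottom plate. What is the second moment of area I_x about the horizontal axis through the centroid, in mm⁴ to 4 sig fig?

Break the section into simple shapes (no overlaps), measuring from the bottom-left corner of the bounding box.
Bottom plate: 150 × 14, A = 2 100 mm², y = 7 mm, Ī = 34 300 mm⁴.
Web plate: 14 × 120, A = 1 680 mm², y = 74 mm, Ī = 2 016 000 mm⁴.
Top plate: 100 × 18, A = 1 800 mm², y = 143 mm, Ī = 48 600 mm⁴.
Hole (subtracted): ⌀4, A = 12.5664 mm², y = 7 mm, Ī = 12.5664 mm⁴.
Centroid: ȳ = ΣA·y / ΣA = 71.1876 mm.
Transfer each piece to the horizontal axis through the centroid using Ī + A·d² with d = y − 71.1876:
  bottom plate: d = -64.1876 mm → contributes +8 686 391 mm⁴
  web plate: d = 2.81244 mm → contributes +2 029 288 mm⁴
  top plate: d = 71.8124 mm → contributes +9 331 247 mm⁴
  hole: d = -64.1876 mm → contributes −51786.6 mm⁴
Total I = 19 995 140 mm⁴.

I_x ≈ 2.000 × 10⁷ mm⁴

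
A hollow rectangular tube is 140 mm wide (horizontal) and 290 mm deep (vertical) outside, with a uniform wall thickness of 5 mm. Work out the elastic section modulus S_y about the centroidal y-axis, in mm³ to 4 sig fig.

S_y ≈ 2.150 × 10⁵ mm³

Treat the section as a set of non-overlapping primitives; coordinates are from the bounding-box lower-left.
Outer rectangle: 140 × 290, A = 40 600 mm², x = 70 mm, Ī = 66 313 333 mm⁴.
Inner void (subtracted): 130 × 280, A = 36 400 mm², x = 70 mm, Ī = 51 263 333 mm⁴.
By symmetry the centroid is at mid-width, x̄ = 70 mm.
All pieces are centred on the centroidal y-axis, so I = ΣĪ (holes subtracted) = 15 050 000 mm⁴.
Extreme fibre distance c = 70 mm; S = I/c = 215 000 mm³.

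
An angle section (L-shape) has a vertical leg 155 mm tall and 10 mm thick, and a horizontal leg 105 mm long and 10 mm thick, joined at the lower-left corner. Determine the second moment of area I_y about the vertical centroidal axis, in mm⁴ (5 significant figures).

Split into non-overlapping primitives; take the origin at the lower-left of the bounding box.
Vertical leg: 10 × 155, A = 1 550 mm², x = 5 mm, Ī = 12916.67 mm⁴.
Horizontal leg (remainder): 95 × 10, A = 950 mm², x = 57.5 mm, Ī = 714479.2 mm⁴.
Centroid: x̄ = ΣA·x / ΣA = 24.95 mm.
Transfer each piece to the vertical centroidal axis using Ī + A·d² with d = x − 24.95:
  vertical leg: d = -19.95 mm → contributes +629820.5 mm⁴
  horizontal leg (remainder): d = 32.55 mm → contributes +1 721 007 mm⁴
Total I = 2 350 827 mm⁴.

I_y ≈ 2.3508 × 10⁶ mm⁴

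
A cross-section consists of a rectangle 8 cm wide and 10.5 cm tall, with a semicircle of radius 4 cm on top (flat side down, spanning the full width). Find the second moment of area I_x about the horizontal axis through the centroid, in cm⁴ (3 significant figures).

I_x ≈ 1730 cm⁴

Decompose the section into non-overlapping parts with the origin at the bottom-left of its bounding rectangle.
Rectangular body: 8 × 10.5, A = 84 cm², y = 5.25 cm, Ī = 771.75 cm⁴.
Semicircular cap: semicircle r = 4, A = 25.133 cm², y = 12.198 cm, Ī = 28.098 cm⁴.
Centroid: ȳ = ΣA·y / ΣA = 6.85 cm.
Transfer each piece to the horizontal axis through the centroid using Ī + A·d² with d = y − 6.85:
  rectangular body: d = -1.6 cm → contributes +986.79 cm⁴
  semicircular cap: d = 5.3476 cm → contributes +746.83 cm⁴
Total I = 1733.6 cm⁴.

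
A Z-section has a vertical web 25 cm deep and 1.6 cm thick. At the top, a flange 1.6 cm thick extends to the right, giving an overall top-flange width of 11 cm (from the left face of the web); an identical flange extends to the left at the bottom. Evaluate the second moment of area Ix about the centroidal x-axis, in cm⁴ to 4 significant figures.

Decompose the section into non-overlapping parts with the origin at the bottom-left of its bounding rectangle.
Web: 1.6 × 25, A = 40 cm², y = 12.5 cm, Ī = 2083.33 cm⁴.
Top flange (beyond web): 9.4 × 1.6, A = 15.04 cm², y = 24.2 cm, Ī = 3.20853 cm⁴.
Bottom flange (beyond web): 9.4 × 1.6, A = 15.04 cm², y = 0.8 cm, Ī = 3.20853 cm⁴.
Centroid: ȳ = ΣA·y / ΣA = 12.5 cm.
Transfer each piece to the centroidal x-axis using Ī + A·d² with d = y − 12.5:
  web: d = 0 cm → contributes +2083.33 cm⁴
  top flange (beyond web): d = 11.7 cm → contributes +2062.03 cm⁴
  bottom flange (beyond web): d = -11.7 cm → contributes +2062.03 cm⁴
Total I = 6207.4 cm⁴.

Ix ≈ 6207 cm⁴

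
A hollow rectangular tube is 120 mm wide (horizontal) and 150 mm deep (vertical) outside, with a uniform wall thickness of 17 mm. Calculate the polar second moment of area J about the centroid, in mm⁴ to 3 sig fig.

Split into non-overlapping primitives; take the origin at the lower-left of the bounding box.
Outer rectangle: 120 × 150, A = 18 000 mm², y = 75 mm, Ī = 33 750 000 mm⁴.
Inner void (subtracted): 86 × 116, A = 9 976 mm², y = 75 mm, Ī = 11 186 421 mm⁴.
By symmetry the centroid is at mid-height, ȳ = 75 mm.
All pieces are centred on the centroidal x-axis, so I = ΣĪ (holes subtracted) = 22 563 579 mm⁴.
Repeating about the centroidal y-axis gives I_y = 15 451 459 mm⁴.
Polar second moment: J = I_x + I_y = 38 015 037 mm⁴.

J ≈ 3.80 × 10⁷ mm⁴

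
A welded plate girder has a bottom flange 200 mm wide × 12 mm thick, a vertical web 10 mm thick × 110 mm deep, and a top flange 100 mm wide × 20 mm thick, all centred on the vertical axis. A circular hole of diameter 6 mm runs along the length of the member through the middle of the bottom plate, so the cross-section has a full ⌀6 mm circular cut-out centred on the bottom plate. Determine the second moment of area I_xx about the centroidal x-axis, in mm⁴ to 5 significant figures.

Decompose the section into non-overlapping parts with the origin at the bottom-left of its bounding rectangle.
Bottom plate: 200 × 12, A = 2 400 mm², y = 6 mm, Ī = 28 800 mm⁴.
Web plate: 10 × 110, A = 1 100 mm², y = 67 mm, Ī = 1 109 167 mm⁴.
Top plate: 100 × 20, A = 2 000 mm², y = 132 mm, Ī = 66666.67 mm⁴.
Hole (subtracted): ⌀6, A = 28.27433 mm², y = 6 mm, Ī = 63.61725 mm⁴.
Centroid: ȳ = ΣA·y / ΣA = 64.31798 mm.
Transfer each piece to the centroidal x-axis using Ī + A·d² with d = y − 64.31798:
  bottom plate: d = -58.31798 mm → contributes +8 191 169 mm⁴
  web plate: d = 2.682018 mm → contributes +1 117 079 mm⁴
  top plate: d = 67.68202 mm → contributes +9 228 378 mm⁴
  hole: d = -58.31798 mm → contributes −96224.26 mm⁴
Total I = 18 440 402 mm⁴.

I_xx ≈ 1.8440 × 10⁷ mm⁴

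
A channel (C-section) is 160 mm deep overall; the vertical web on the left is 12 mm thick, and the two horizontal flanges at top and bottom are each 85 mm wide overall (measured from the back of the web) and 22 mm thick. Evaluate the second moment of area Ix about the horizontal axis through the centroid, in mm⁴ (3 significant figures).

Treat the section as a set of non-overlapping primitives; coordinates are from the bounding-box lower-left.
Web: 12 × 160, A = 1 920 mm², y = 80 mm, Ī = 4 096 000 mm⁴.
Top flange (beyond web): 73 × 22, A = 1 606 mm², y = 149 mm, Ī = 64 775 mm⁴.
Bottom flange (beyond web): 73 × 22, A = 1 606 mm², y = 11 mm, Ī = 64 775 mm⁴.
By symmetry the centroid is at mid-height, ȳ = 80 mm.
Transfer each piece to the horizontal axis through the centroid using Ī + A·d² with d = y − 80:
  web: d = 0 mm → contributes +4 096 000 mm⁴
  top flange (beyond web): d = 69 mm → contributes +7 710 941 mm⁴
  bottom flange (beyond web): d = -69 mm → contributes +7 710 941 mm⁴
Total I = 19 517 883 mm⁴.

Ix ≈ 1.95 × 10⁷ mm⁴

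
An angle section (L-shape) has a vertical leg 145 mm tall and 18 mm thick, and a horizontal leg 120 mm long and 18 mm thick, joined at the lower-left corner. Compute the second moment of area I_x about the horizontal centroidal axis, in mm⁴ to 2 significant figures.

I_x ≈ 9.0 × 10⁶ mm⁴

Break the section into simple shapes (no overlaps), measuring from the bottom-left corner of the bounding box.
Vertical leg: 18 × 145, A = 2 610 mm², y = 72.5 mm, Ī = 4 572 938 mm⁴.
Horizontal leg (remainder): 102 × 18, A = 1 836 mm², y = 9 mm, Ī = 49 572 mm⁴.
Centroid: ȳ = ΣA·y / ΣA = 46.28 mm.
Transfer each piece to the horizontal centroidal axis using Ī + A·d² with d = y − 46.28:
  vertical leg: d = 26.22 mm → contributes +6 367 648 mm⁴
  horizontal leg (remainder): d = -37.28 mm → contributes +2 600 876 mm⁴
Total I = 8 968 524 mm⁴.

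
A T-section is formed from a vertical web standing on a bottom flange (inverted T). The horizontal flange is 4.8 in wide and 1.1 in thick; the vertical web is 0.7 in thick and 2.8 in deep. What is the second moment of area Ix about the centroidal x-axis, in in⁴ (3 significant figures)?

Ix ≈ 7.25 in⁴

Decompose the section into non-overlapping parts with the origin at the bottom-left of its bounding rectangle.
Flange: 4.8 × 1.1, A = 5.28 in², y = 0.55 in, Ī = 0.5324 in⁴.
Web: 0.7 × 2.8, A = 1.96 in², y = 2.5 in, Ī = 1.2805 in⁴.
Centroid: ȳ = ΣA·y / ΣA = 1.0779 in.
Transfer each piece to the centroidal x-axis using Ī + A·d² with d = y − 1.0779:
  flange: d = -0.5279 in → contributes +2.0038 in⁴
  web: d = 1.4221 in → contributes +5.2444 in⁴
Total I = 7.2482 in⁴.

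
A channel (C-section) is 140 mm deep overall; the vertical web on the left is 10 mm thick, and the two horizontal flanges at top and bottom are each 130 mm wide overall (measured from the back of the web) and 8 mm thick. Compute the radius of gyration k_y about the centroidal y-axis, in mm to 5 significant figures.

Treat the section as a set of non-overlapping primitives; coordinates are from the bounding-box lower-left.
Web: 10 × 140, A = 1 400 mm², x = 5 mm, Ī = 11666.67 mm⁴.
Top flange (beyond web): 120 × 8, A = 960 mm², x = 70 mm, Ī = 1 152 000 mm⁴.
Bottom flange (beyond web): 120 × 8, A = 960 mm², x = 70 mm, Ī = 1 152 000 mm⁴.
Centroid: x̄ = ΣA·x / ΣA = 42.59036 mm.
Transfer each piece to the centroidal y-axis using Ī + A·d² with d = x − 42.59036:
  web: d = -37.59036 mm → contributes +1 989 916 mm⁴
  top flange (beyond web): d = 27.40964 mm → contributes +1 873 237 mm⁴
  bottom flange (beyond web): d = 27.40964 mm → contributes +1 873 237 mm⁴
Total I = 5 736 390 mm⁴.
Radius of gyration: k = √(I/A) = √(5 736 390 / 3 320) = 41.56715 mm.

k_y ≈ 41.567 mm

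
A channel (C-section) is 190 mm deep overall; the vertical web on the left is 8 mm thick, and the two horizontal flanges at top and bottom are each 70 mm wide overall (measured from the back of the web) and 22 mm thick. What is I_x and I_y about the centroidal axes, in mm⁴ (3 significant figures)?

I_x ≈ 2.39 × 10⁷ mm⁴, I_y ≈ 2.08 × 10⁶ mm⁴

Break the section into simple shapes (no overlaps), measuring from the bottom-left corner of the bounding box.
Web: 8 × 190, A = 1 520 mm², y = 95 mm, Ī = 4 572 667 mm⁴.
Top flange (beyond web): 62 × 22, A = 1 364 mm², y = 179 mm, Ī = 55 015 mm⁴.
Bottom flange (beyond web): 62 × 22, A = 1 364 mm², y = 11 mm, Ī = 55 015 mm⁴.
By symmetry the centroid is at mid-height, ȳ = 95 mm.
Transfer each piece to the centroidal x-axis using Ī + A·d² with d = y − 95:
  web: d = 0 mm → contributes +4 572 667 mm⁴
  top flange (beyond web): d = 84 mm → contributes +9 679 399 mm⁴
  bottom flange (beyond web): d = -84 mm → contributes +9 679 399 mm⁴
Total I = 23 931 464 mm⁴.
For the y-axis: x̄ = 26.476 mm.
Repeating about the centroidal y-axis gives I_y = 2 077 724 mm⁴.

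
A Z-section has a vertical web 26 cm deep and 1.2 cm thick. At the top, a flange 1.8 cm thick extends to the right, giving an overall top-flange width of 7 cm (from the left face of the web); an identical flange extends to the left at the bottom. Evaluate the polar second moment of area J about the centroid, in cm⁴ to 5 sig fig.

J ≈ 5138.3 cm⁴

Decompose the section into non-overlapping parts with the origin at the bottom-left of its bounding rectangle.
Web: 1.2 × 26, A = 31.2 cm², y = 13 cm, Ī = 1757.6 cm⁴.
Top flange (beyond web): 5.8 × 1.8, A = 10.44 cm², y = 25.1 cm, Ī = 2.8188 cm⁴.
Bottom flange (beyond web): 5.8 × 1.8, A = 10.44 cm², y = 0.9 cm, Ī = 2.8188 cm⁴.
Centroid: ȳ = ΣA·y / ΣA = 13 cm.
Transfer each piece to the centroidal x-axis using Ī + A·d² with d = y − 13:
  web: d = 0 cm → contributes +1757.6 cm⁴
  top flange (beyond web): d = 12.1 cm → contributes +1531.339 cm⁴
  bottom flange (beyond web): d = -12.1 cm → contributes +1531.339 cm⁴
Total I = 4820.278 cm⁴.
For the y-axis: x̄ = 6.4 cm.
Repeating about the centroidal y-axis gives I_y = 318.0576 cm⁴.
Polar second moment: J = I_x + I_y = 5138.336 cm⁴.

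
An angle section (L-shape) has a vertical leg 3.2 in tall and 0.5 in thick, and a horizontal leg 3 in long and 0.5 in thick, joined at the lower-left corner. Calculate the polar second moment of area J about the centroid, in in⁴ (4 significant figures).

Decompose the section into non-overlapping parts with the origin at the bottom-left of its bounding rectangle.
Vertical leg: 0.5 × 3.2, A = 1.6 in², y = 1.6 in, Ī = 1.36533 in⁴.
Horizontal leg (remainder): 2.5 × 0.5, A = 1.25 in², y = 0.25 in, Ī = 0.0260417 in⁴.
Centroid: ȳ = ΣA·y / ΣA = 1.00789 in.
Transfer each piece to the centroidal x-axis using Ī + A·d² with d = y − 1.00789:
  vertical leg: d = 0.592105 in → contributes +1.92628 in⁴
  horizontal leg (remainder): d = -0.757895 in → contributes +0.744047 in⁴
Total I = 2.67032 in⁴.
For the y-axis: x̄ = 0.907895 in.
Repeating about the centroidal y-axis gives I_y = 2.26332 in⁴.
Polar second moment: J = I_x + I_y = 4.93364 in⁴.

J ≈ 4.934 in⁴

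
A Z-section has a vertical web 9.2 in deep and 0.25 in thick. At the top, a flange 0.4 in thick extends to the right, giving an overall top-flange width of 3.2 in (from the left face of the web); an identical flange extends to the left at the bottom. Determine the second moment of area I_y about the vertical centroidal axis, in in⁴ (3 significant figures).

Treat the section as a set of non-overlapping primitives; coordinates are from the bounding-box lower-left.
Web: 0.25 × 9.2, A = 2.3 in², x = 3.075 in, Ī = 0.011979 in⁴.
Top flange (beyond web): 2.95 × 0.4, A = 1.18 in², x = 4.675 in, Ī = 0.85575 in⁴.
Bottom flange (beyond web): 2.95 × 0.4, A = 1.18 in², x = 1.475 in, Ī = 0.85575 in⁴.
Centroid: x̄ = ΣA·x / ΣA = 3.075 in.
Transfer each piece to the vertical centroidal axis using Ī + A·d² with d = x − 3.075:
  web: d = 0 in → contributes +0.011979 in⁴
  top flange (beyond web): d = 1.6 in → contributes +3.8765 in⁴
  bottom flange (beyond web): d = -1.6 in → contributes +3.8765 in⁴
Total I = 7.7651 in⁴.

I_y ≈ 7.77 in⁴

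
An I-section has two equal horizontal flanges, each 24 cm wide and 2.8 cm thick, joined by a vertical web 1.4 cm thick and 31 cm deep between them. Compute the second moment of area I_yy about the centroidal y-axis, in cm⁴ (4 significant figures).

Split into non-overlapping primitives; take the origin at the lower-left of the bounding box.
Bottom flange: 24 × 2.8, A = 67.2 cm², x = 12 cm, Ī = 3225.6 cm⁴.
Web: 1.4 × 31, A = 43.4 cm², x = 12 cm, Ī = 7.08867 cm⁴.
Top flange: 24 × 2.8, A = 67.2 cm², x = 12 cm, Ī = 3225.6 cm⁴.
By symmetry the centroid is at mid-width, x̄ = 12 cm.
All pieces are centred on the centroidal y-axis, so I = ΣĪ = 6458.29 cm⁴.

I_yy ≈ 6458 cm⁴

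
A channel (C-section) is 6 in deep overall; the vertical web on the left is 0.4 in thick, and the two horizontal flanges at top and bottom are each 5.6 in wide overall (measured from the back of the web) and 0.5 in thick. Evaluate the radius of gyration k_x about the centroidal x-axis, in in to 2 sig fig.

k_x ≈ 2.5 in

Treat the section as a set of non-overlapping primitives; coordinates are from the bounding-box lower-left.
Web: 0.4 × 6, A = 2.4 in², y = 3 in, Ī = 7.2 in⁴.
Top flange (beyond web): 5.2 × 0.5, A = 2.6 in², y = 5.75 in, Ī = 0.05417 in⁴.
Bottom flange (beyond web): 5.2 × 0.5, A = 2.6 in², y = 0.25 in, Ī = 0.05417 in⁴.
By symmetry the centroid is at mid-height, ȳ = 3 in.
Transfer each piece to the centroidal x-axis using Ī + A·d² with d = y − 3:
  web: d = 0 in → contributes +7.2 in⁴
  top flange (beyond web): d = 2.75 in → contributes +19.72 in⁴
  bottom flange (beyond web): d = -2.75 in → contributes +19.72 in⁴
Total I = 46.63 in⁴.
Radius of gyration: k = √(I/A) = √(46.63 / 7.6) = 2.477 in.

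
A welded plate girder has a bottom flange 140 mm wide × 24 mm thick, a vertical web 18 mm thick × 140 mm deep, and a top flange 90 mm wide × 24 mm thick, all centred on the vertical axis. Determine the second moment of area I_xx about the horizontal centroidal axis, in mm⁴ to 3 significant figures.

I_xx ≈ 4.03 × 10⁷ mm⁴

Decompose the section into non-overlapping parts with the origin at the bottom-left of its bounding rectangle.
Bottom plate: 140 × 24, A = 3 360 mm², y = 12 mm, Ī = 161 280 mm⁴.
Web plate: 18 × 140, A = 2 520 mm², y = 94 mm, Ī = 4 116 000 mm⁴.
Top plate: 90 × 24, A = 2 160 mm², y = 176 mm, Ī = 103 680 mm⁴.
Centroid: ȳ = ΣA·y / ΣA = 81.761 mm.
Transfer each piece to the horizontal centroidal axis using Ī + A·d² with d = y − 81.761:
  bottom plate: d = -69.761 mm → contributes +16 513 137 mm⁴
  web plate: d = 12.239 mm → contributes +4 493 467 mm⁴
  top plate: d = 94.239 mm → contributes +19 286 538 mm⁴
Total I = 40 293 141 mm⁴.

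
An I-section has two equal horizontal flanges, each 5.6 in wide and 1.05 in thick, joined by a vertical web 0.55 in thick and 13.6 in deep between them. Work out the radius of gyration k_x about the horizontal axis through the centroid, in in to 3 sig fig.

k_x ≈ 6.23 in

Split into non-overlapping primitives; take the origin at the lower-left of the bounding box.
Bottom flange: 5.6 × 1.05, A = 5.88 in², y = 0.525 in, Ī = 0.54023 in⁴.
Web: 0.55 × 13.6, A = 7.48 in², y = 7.85 in, Ī = 115.29 in⁴.
Top flange: 5.6 × 1.05, A = 5.88 in², y = 15.175 in, Ī = 0.54023 in⁴.
By symmetry the centroid is at mid-height, ȳ = 7.85 in.
Transfer each piece to the horizontal axis through the centroid using Ī + A·d² with d = y − 7.85:
  bottom flange: d = -7.325 in → contributes +316.04 in⁴
  web: d = 0 in → contributes +115.29 in⁴
  top flange: d = 7.325 in → contributes +316.04 in⁴
Total I = 747.36 in⁴.
Radius of gyration: k = √(I/A) = √(747.36 / 19.24) = 6.2325 in.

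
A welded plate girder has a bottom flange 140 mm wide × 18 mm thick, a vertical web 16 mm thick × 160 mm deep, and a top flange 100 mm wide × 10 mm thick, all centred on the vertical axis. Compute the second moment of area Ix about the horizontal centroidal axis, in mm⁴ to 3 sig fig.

Treat the section as a set of non-overlapping primitives; coordinates are from the bounding-box lower-left.
Bottom plate: 140 × 18, A = 2 520 mm², y = 9 mm, Ī = 68 040 mm⁴.
Web plate: 16 × 160, A = 2 560 mm², y = 98 mm, Ī = 5 461 333 mm⁴.
Top plate: 100 × 10, A = 1 000 mm², y = 183 mm, Ī = 8333.3 mm⁴.
Centroid: ȳ = ΣA·y / ΣA = 75.092 mm.
Transfer each piece to the horizontal centroidal axis using Ī + A·d² with d = y − 75.092:
  bottom plate: d = -66.092 mm → contributes +11 075 819 mm⁴
  web plate: d = 22.908 mm → contributes +6 804 749 mm⁴
  top plate: d = 107.91 mm → contributes +11 652 447 mm⁴
Total I = 29 533 015 mm⁴.

Ix ≈ 2.95 × 10⁷ mm⁴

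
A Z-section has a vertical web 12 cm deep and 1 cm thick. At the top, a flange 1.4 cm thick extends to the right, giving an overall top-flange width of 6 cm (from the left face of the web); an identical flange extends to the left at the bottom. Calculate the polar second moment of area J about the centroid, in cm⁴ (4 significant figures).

Treat the section as a set of non-overlapping primitives; coordinates are from the bounding-box lower-left.
Web: 1 × 12, A = 12 cm², y = 6 cm, Ī = 144 cm⁴.
Top flange (beyond web): 5 × 1.4, A = 7 cm², y = 11.3 cm, Ī = 1.14333 cm⁴.
Bottom flange (beyond web): 5 × 1.4, A = 7 cm², y = 0.7 cm, Ī = 1.14333 cm⁴.
Centroid: ȳ = ΣA·y / ΣA = 6 cm.
Transfer each piece to the centroidal x-axis using Ī + A·d² with d = y − 6:
  web: d = 0 cm → contributes +144 cm⁴
  top flange (beyond web): d = 5.3 cm → contributes +197.773 cm⁴
  bottom flange (beyond web): d = -5.3 cm → contributes +197.773 cm⁴
Total I = 539.547 cm⁴.
For the y-axis: x̄ = 5.5 cm.
Repeating about the centroidal y-axis gives I_y = 156.167 cm⁴.
Polar second moment: J = I_x + I_y = 695.713 cm⁴.

J ≈ 695.7 cm⁴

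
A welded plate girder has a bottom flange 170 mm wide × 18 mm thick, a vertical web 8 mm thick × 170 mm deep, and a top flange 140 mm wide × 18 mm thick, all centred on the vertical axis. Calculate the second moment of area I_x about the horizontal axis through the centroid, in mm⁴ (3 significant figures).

I_x ≈ 5.24 × 10⁷ mm⁴

Split into non-overlapping primitives; take the origin at the lower-left of the bounding box.
Bottom plate: 170 × 18, A = 3 060 mm², y = 9 mm, Ī = 82 620 mm⁴.
Web plate: 8 × 170, A = 1 360 mm², y = 103 mm, Ī = 3 275 333 mm⁴.
Top plate: 140 × 18, A = 2 520 mm², y = 197 mm, Ī = 68 040 mm⁴.
Centroid: ȳ = ΣA·y / ΣA = 95.686 mm.
Transfer each piece to the horizontal axis through the centroid using Ī + A·d² with d = y − 95.686:
  bottom plate: d = -86.686 mm → contributes +23 076 811 mm⁴
  web plate: d = 7.3141 mm → contributes +3 348 088 mm⁴
  top plate: d = 101.31 mm → contributes +25 934 709 mm⁴
Total I = 52 359 609 mm⁴.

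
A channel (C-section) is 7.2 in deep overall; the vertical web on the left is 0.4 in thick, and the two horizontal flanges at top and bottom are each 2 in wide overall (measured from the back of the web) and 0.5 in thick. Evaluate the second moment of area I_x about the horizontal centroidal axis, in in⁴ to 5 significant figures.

Decompose the section into non-overlapping parts with the origin at the bottom-left of its bounding rectangle.
Web: 0.4 × 7.2, A = 2.88 in², y = 3.6 in, Ī = 12.4416 in⁴.
Top flange (beyond web): 1.6 × 0.5, A = 0.8 in², y = 6.95 in, Ī = 0.01666667 in⁴.
Bottom flange (beyond web): 1.6 × 0.5, A = 0.8 in², y = 0.25 in, Ī = 0.01666667 in⁴.
By symmetry the centroid is at mid-height, ȳ = 3.6 in.
Transfer each piece to the horizontal centroidal axis using Ī + A·d² with d = y − 3.6:
  web: d = 0 in → contributes +12.4416 in⁴
  top flange (beyond web): d = 3.35 in → contributes +8.994667 in⁴
  bottom flange (beyond web): d = -3.35 in → contributes +8.994667 in⁴
Total I = 30.43093 in⁴.

I_x ≈ 30.431 in⁴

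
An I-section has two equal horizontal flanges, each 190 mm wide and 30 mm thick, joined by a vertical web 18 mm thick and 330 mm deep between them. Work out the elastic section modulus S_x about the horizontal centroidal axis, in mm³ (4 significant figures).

S_x ≈ 2.175 × 10⁶ mm³

Treat the section as a set of non-overlapping primitives; coordinates are from the bounding-box lower-left.
Bottom flange: 190 × 30, A = 5 700 mm², y = 15 mm, Ī = 427 500 mm⁴.
Web: 18 × 330, A = 5 940 mm², y = 195 mm, Ī = 53 905 500 mm⁴.
Top flange: 190 × 30, A = 5 700 mm², y = 375 mm, Ī = 427 500 mm⁴.
By symmetry the centroid is at mid-height, ȳ = 195 mm.
Transfer each piece to the horizontal centroidal axis using Ī + A·d² with d = y − 195:
  bottom flange: d = -180 mm → contributes +185 107 500 mm⁴
  web: d = 0 mm → contributes +53 905 500 mm⁴
  top flange: d = 180 mm → contributes +185 107 500 mm⁴
Total I = 424 120 500 mm⁴.
Extreme fibre distance c = 195 mm; S = I/c = 2 174 977 mm³.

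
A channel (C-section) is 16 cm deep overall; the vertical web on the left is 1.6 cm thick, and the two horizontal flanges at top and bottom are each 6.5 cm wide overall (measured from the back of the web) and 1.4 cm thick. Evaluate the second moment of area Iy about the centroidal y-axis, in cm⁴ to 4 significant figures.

Iy ≈ 127.3 cm⁴

Treat the section as a set of non-overlapping primitives; coordinates are from the bounding-box lower-left.
Web: 1.6 × 16, A = 25.6 cm², x = 0.8 cm, Ī = 5.46133 cm⁴.
Top flange (beyond web): 4.9 × 1.4, A = 6.86 cm², x = 4.05 cm, Ī = 13.7257 cm⁴.
Bottom flange (beyond web): 4.9 × 1.4, A = 6.86 cm², x = 4.05 cm, Ī = 13.7257 cm⁴.
Centroid: x̄ = ΣA·x / ΣA = 1.93403 cm.
Transfer each piece to the centroidal y-axis using Ī + A·d² with d = x − 1.93403:
  web: d = -1.13403 cm → contributes +38.3835 cm⁴
  top flange (beyond web): d = 2.11597 cm → contributes +44.4402 cm⁴
  bottom flange (beyond web): d = 2.11597 cm → contributes +44.4402 cm⁴
Total I = 127.264 cm⁴.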